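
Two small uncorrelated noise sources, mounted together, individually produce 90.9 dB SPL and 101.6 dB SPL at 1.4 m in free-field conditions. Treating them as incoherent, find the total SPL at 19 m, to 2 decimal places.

79.30 dB SPL

Combined at 1.4 m: 10·log₁₀(10^(90.9/10)+10^(101.6/10)) = 101.955 dB SPL.
Then apply −20·log₁₀(19/1.4) = -22.653 dB → 79.30 dB SPL.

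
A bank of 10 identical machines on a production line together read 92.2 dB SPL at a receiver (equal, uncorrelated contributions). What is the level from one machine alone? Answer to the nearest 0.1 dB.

82.2 dB SPL

10 equal incoherent sources add 10·log₁₀(10) = 10.00 dB over one source.
L_one = 92.2 − 10.00 = 82.2 dB SPL.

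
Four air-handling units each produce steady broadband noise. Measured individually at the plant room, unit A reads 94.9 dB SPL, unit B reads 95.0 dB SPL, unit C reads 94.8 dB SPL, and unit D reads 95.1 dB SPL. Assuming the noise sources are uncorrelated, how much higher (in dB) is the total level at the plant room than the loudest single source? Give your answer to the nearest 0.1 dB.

5.9 dB

Incoherent sources sum as intensities:
L_total = 10·log₁₀(10^(94.9/10) + 10^(95.0/10) + 10^(94.8/10) + 10^(95.1/10)) = 100.97 dB SPL.
Excess over the loudest (95.1 dB): 100.97 − 95.1 = 5.9 dB.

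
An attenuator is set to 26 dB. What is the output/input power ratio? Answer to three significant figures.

Power ratio = 10^(dB/10).
10^(-26/10) = 10^(-2.600) = 0.00251.

0.00251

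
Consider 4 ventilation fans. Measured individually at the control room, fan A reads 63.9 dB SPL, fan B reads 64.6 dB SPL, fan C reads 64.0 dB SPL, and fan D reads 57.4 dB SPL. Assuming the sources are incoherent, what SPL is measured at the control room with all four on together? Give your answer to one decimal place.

69.2 dB SPL

Incoherent sources sum as intensities:
L_total = 10·log₁₀(10^(63.9/10) + 10^(64.6/10) + 10^(64.0/10) + 10^(57.4/10)) = 10·log₁₀(8400000) = 69.2 dB SPL.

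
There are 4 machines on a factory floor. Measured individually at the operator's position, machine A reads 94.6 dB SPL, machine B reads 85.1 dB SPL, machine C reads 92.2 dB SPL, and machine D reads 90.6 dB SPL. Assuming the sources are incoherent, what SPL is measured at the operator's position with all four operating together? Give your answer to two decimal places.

97.79 dB SPL

Add the sources as powers (linear), then convert back to dB:
L_total = 10·log₁₀(10^(94.6/10) + 10^(85.1/10) + 10^(92.2/10) + 10^(90.6/10)) = 10·log₁₀(6015000000) = 97.79 dB SPL.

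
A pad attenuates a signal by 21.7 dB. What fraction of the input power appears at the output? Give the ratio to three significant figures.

Power ratio = 10^(dB/10).
10^(-21.7/10) = 10^(-2.170) = 0.00676.

0.00676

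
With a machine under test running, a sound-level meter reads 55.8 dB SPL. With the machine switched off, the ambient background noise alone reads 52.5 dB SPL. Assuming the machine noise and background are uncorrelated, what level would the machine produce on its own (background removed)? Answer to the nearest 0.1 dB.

53.1 dB SPL

Remove the background by subtracting linear intensities:
L_src = 10·log₁₀(10^(55.8/10) − 10^(52.5/10)) = 10·log₁₀(202400) = 53.1 dB SPL.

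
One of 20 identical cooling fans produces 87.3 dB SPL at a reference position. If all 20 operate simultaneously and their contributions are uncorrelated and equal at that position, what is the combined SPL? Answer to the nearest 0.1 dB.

20 equal incoherent sources raise the level by 10·log₁₀(20) = 13.01 dB.
L_total = 87.3 + 13.01 = 100.3 dB SPL.

100.3 dB SPL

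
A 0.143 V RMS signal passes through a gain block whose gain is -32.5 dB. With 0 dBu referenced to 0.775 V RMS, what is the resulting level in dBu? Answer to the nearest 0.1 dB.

Input level: 20·log₁₀(0.143/0.775) = -14.68 dBu.
Output: -14.68 − 32.5 = -47.2 dBu.

-47.2 dBu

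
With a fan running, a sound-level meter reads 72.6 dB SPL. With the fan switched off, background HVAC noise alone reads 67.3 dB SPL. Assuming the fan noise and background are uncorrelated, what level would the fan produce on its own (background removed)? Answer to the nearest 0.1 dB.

Subtract intensities: L_src = 10·log₁₀(10^(L_total/10) − 10^(L_bg/10)).
L_src = 10·log₁₀(10^(72.6/10) − 10^(67.3/10)) = 10·log₁₀(12830000) = 71.1 dB SPL.

71.1 dB SPL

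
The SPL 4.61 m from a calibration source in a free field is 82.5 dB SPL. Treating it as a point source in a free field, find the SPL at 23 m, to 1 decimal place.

For a point source in a free field, ΔL = −20·log₁₀(d₂/d₁).
ΔL = −20·log₁₀(23/4.61) = -13.96 dB, so L₂ = 82.5 + (-13.96) = 68.5 dB SPL.

68.5 dB SPL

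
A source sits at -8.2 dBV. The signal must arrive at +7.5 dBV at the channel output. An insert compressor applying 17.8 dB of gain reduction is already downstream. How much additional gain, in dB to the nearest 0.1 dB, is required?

The required make-up gain is the shortfall in the dB sum.
G = +7.5 − (-8.2) + 17.8 = 33.5 dB.

33.5 dB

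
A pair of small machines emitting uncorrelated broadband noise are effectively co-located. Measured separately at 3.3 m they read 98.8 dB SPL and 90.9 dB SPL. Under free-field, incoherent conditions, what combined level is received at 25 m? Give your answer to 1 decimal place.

81.9 dB SPL

Combined at 3.3 m: 10·log₁₀(10^(98.8/10)+10^(90.9/10)) = 99.45 dB SPL.
Then apply −20·log₁₀(25/3.3) = -17.59 dB → 81.9 dB SPL.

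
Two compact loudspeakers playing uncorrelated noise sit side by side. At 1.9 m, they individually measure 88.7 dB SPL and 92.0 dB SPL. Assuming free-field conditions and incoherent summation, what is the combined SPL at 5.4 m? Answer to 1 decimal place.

Combined at 1.9 m: 10·log₁₀(10^(88.7/10)+10^(92.0/10)) = 93.67 dB SPL.
Then apply −20·log₁₀(5.4/1.9) = -9.07 dB → 84.6 dB SPL.

84.6 dB SPL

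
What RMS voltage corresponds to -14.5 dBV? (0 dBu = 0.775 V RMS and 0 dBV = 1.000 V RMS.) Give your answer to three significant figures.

0.188 V

V = 1.000 V × 10^(-14.5/20).
= 1.000 × 0.1884 = 0.188 V.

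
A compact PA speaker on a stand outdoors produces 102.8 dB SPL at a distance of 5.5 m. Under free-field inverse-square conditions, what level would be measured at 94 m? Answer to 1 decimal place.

78.1 dB SPL

For a point source in a free field, ΔL = −20·log₁₀(d₂/d₁).
ΔL = −20·log₁₀(94/5.5) = -24.66 dB, so L₂ = 102.8 + (-24.66) = 78.1 dB SPL.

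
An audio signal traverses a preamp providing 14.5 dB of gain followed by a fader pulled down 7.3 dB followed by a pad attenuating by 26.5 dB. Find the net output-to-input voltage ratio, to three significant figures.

Net gain = 14.5 + (−7.3) + (−26.5) = -19.3 dB.
Voltage ratio = 10^(-19.3/20) = 0.108.

0.108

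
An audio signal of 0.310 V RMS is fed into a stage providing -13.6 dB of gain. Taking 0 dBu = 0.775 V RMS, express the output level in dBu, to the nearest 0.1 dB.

-21.6 dBu

Input level: 20·log₁₀(0.310/0.775) = -7.96 dBu.
Output: -7.96 − 13.6 = -21.6 dBu.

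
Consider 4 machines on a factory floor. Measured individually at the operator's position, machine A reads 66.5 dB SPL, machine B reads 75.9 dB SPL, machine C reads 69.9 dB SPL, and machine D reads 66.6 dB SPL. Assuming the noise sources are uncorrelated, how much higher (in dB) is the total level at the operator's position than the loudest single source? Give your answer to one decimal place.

Incoherent sources sum as intensities:
L_total = 10·log₁₀(10^(66.5/10) + 10^(75.9/10) + 10^(69.9/10) + 10^(66.6/10)) = 77.61 dB SPL.
Excess over the loudest (75.9 dB): 77.61 − 75.9 = 1.7 dB.

1.7 dB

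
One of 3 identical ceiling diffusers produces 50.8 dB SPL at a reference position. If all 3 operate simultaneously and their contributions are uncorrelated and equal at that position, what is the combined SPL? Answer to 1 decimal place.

3 equal incoherent sources raise the level by 10·log₁₀(3) = 4.77 dB.
L_total = 50.8 + 4.77 = 55.6 dB SPL.

55.6 dB SPL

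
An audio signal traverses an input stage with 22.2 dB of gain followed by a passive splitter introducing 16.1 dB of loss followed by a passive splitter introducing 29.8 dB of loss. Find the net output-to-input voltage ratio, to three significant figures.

0.0653

Net gain = 22.2 + (−16.1) + (−29.8) = -23.7 dB.
Voltage ratio = 10^(-23.7/20) = 0.0653.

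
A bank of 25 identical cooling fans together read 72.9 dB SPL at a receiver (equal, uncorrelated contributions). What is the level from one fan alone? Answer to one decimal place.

25 equal incoherent sources add 10·log₁₀(25) = 13.98 dB over one source.
L_one = 72.9 − 13.98 = 58.9 dB SPL.

58.9 dB SPL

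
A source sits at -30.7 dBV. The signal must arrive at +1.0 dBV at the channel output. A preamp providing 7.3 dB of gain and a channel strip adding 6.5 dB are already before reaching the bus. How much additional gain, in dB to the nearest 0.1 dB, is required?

17.9 dB

The required make-up gain is the shortfall in the dB sum.
G = +1.0 − (-30.7) − 7.3 − 6.5 = 17.9 dB.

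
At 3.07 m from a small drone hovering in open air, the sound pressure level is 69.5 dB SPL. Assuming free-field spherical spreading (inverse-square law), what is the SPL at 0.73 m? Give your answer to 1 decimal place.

82.0 dB SPL

Free-field point source: level drops by 20·log₁₀ of the distance ratio.
ΔL = −20·log₁₀(0.73/3.07) = 12.48 dB, so L₂ = 69.5 + (12.48) = 82.0 dB SPL.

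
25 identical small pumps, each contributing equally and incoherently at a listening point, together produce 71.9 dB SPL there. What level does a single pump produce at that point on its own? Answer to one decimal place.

57.9 dB SPL

25 equal incoherent sources add 10·log₁₀(25) = 13.98 dB over one source.
L_one = 71.9 − 13.98 = 57.9 dB SPL.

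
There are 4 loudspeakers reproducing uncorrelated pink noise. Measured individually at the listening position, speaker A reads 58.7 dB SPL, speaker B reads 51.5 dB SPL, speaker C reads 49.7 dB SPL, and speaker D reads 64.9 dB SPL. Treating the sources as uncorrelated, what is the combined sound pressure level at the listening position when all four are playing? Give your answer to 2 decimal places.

66.09 dB SPL

Uncorrelated sources add in intensity (power), not in dB.
L_total = 10·log₁₀(10^(58.7/10) + 10^(51.5/10) + 10^(49.7/10) + 10^(64.9/10)) = 10·log₁₀(4066000) = 66.09 dB SPL.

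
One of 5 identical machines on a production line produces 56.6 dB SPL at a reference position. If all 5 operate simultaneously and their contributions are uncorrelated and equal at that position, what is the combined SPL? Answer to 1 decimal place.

63.6 dB SPL

5 equal incoherent sources raise the level by 10·log₁₀(5) = 6.99 dB.
L_total = 56.6 + 6.99 = 63.6 dB SPL.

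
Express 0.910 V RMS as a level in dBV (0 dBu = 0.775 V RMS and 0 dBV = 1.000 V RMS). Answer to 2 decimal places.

dBV = 20·log₁₀(V / 1.000 V).
20·log₁₀(0.910/1.000) = -0.82 dBV.

-0.82 dBV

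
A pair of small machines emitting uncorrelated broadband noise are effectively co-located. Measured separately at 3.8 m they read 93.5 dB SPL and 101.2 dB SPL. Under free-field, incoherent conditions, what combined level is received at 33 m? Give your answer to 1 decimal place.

Combined at 3.8 m: 10·log₁₀(10^(93.5/10)+10^(101.2/10)) = 101.88 dB SPL.
Then apply −20·log₁₀(33/3.8) = -18.77 dB → 83.1 dB SPL.

83.1 dB SPL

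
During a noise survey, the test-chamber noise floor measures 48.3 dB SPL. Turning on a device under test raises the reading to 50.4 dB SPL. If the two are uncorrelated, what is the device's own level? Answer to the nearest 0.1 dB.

46.2 dB SPL

Subtract intensities: L_src = 10·log₁₀(10^(L_total/10) − 10^(L_bg/10)).
L_src = 10·log₁₀(10^(50.4/10) − 10^(48.3/10)) = 10·log₁₀(42040) = 46.2 dB SPL.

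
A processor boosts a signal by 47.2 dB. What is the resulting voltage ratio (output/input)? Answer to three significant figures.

Voltage ratio = 10^(dB/20).
10^(47.2/20) = 10^(2.360) = 229.

229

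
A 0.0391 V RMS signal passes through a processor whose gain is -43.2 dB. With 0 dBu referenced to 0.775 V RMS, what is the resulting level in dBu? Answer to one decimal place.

-69.1 dBu

Input level: 20·log₁₀(0.0391/0.775) = -25.94 dBu.
Output: -25.94 − 43.2 = -69.1 dBu.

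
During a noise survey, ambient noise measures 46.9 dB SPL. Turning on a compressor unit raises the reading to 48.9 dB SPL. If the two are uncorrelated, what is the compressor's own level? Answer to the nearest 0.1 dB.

Subtract intensities: L_src = 10·log₁₀(10^(L_total/10) − 10^(L_bg/10)).
L_src = 10·log₁₀(10^(48.9/10) − 10^(46.9/10)) = 10·log₁₀(28650) = 44.6 dB SPL.

44.6 dB SPL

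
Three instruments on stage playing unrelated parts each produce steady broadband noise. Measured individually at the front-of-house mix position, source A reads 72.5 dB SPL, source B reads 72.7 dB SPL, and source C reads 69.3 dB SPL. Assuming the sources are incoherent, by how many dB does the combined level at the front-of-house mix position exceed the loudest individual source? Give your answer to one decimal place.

Add the sources as powers (linear), then convert back to dB:
L_total = 10·log₁₀(10^(72.5/10) + 10^(72.7/10) + 10^(69.3/10)) = 76.52 dB SPL.
Excess over the loudest (72.7 dB): 76.52 − 72.7 = 3.8 dB.

3.8 dB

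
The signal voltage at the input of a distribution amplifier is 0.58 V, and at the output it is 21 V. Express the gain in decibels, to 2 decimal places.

Voltage is an amplitude quantity, so gain = 20·log₁₀(V_out/V_in).
20·log₁₀(21/0.58) = 20·log₁₀(36.21) = 31.18 dB.

31.18 dB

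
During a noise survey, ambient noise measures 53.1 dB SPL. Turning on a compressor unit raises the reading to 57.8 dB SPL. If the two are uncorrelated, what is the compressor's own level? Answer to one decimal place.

Remove the background by subtracting linear intensities:
L_src = 10·log₁₀(10^(57.8/10) − 10^(53.1/10)) = 10·log₁₀(398400) = 56.0 dB SPL.

56.0 dB SPL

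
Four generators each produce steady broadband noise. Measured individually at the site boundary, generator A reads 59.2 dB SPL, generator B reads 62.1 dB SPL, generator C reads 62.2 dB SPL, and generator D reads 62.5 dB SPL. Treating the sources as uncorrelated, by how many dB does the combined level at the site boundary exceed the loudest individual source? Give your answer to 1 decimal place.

5.2 dB

Incoherent sources sum as intensities:
L_total = 10·log₁₀(10^(59.2/10) + 10^(62.1/10) + 10^(62.2/10) + 10^(62.5/10)) = 67.70 dB SPL.
Excess over the loudest (62.5 dB): 67.70 − 62.5 = 5.2 dB.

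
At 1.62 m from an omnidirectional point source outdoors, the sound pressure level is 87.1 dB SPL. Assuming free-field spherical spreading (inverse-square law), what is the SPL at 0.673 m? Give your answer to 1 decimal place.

Free-field point source: level drops by 20·log₁₀ of the distance ratio.
ΔL = −20·log₁₀(0.673/1.62) = 7.63 dB, so L₂ = 87.1 + (7.63) = 94.7 dB SPL.

94.7 dB SPL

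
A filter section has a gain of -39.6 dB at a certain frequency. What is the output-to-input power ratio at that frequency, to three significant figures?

0.000110

Power ratio = 10^(dB/10).
10^(-39.6/10) = 10^(-3.960) = 0.000110.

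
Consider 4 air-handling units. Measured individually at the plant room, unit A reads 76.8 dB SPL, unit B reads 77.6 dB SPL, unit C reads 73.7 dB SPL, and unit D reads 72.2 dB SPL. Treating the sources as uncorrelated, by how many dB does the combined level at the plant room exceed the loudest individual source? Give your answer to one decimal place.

Incoherent sources sum as intensities:
L_total = 10·log₁₀(10^(76.8/10) + 10^(77.6/10) + 10^(73.7/10) + 10^(72.2/10)) = 81.63 dB SPL.
Excess over the loudest (77.6 dB): 81.63 − 77.6 = 4.0 dB.

4.0 dB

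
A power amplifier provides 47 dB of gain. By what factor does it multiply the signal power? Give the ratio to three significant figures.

Power ratio = 10^(dB/10).
10^(47/10) = 10^(4.700) = 50100.

50100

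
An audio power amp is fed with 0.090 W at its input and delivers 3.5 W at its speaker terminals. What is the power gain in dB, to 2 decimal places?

15.90 dB

For a power ratio, dB = 10·log₁₀(P₂/P₁).
10·log₁₀(3.5/0.090) = 10·log₁₀(38.89) = 15.90 dB.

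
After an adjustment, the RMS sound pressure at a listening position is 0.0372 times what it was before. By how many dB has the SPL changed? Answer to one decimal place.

-28.6 dB

Sound pressure is an amplitude quantity: ΔL = 20·log₁₀(p₂/p₁).
20·log₁₀(0.0372) = -28.6 dB.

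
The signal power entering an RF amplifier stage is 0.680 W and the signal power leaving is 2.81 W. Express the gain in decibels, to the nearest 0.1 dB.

6.2 dB

For a power ratio, dB = 10·log₁₀(P₂/P₁).
10·log₁₀(2.81/0.680) = 10·log₁₀(4.132) = 6.2 dB.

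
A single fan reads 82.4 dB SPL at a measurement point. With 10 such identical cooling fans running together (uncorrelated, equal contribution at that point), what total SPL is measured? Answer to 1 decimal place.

92.4 dB SPL

10 equal incoherent sources raise the level by 10·log₁₀(10) = 10.00 dB.
L_total = 82.4 + 10.00 = 92.4 dB SPL.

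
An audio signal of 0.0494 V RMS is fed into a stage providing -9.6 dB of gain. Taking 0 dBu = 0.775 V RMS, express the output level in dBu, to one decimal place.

-33.5 dBu

Input level: 20·log₁₀(0.0494/0.775) = -23.91 dBu.
Output: -23.91 − 9.6 = -33.5 dBu.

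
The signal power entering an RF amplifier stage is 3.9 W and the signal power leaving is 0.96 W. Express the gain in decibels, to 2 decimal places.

Power ratio → dB uses the 10·log₁₀ form:
10·log₁₀(0.96/3.9) = 10·log₁₀(0.2462) = -6.09 dB.

-6.09 dB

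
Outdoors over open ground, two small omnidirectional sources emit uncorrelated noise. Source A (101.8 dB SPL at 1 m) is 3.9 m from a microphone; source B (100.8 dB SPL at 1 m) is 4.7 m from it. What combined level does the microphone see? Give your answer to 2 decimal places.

At the listener: L_A = 101.8 − 20·log₁₀(3.9) = 89.979 dB; L_B = 100.8 − 20·log₁₀(4.7) = 87.358 dB.
Combined: 10·log₁₀(10^(89.979/10)+10^(87.358/10)) = 91.87 dB SPL.

91.87 dB SPL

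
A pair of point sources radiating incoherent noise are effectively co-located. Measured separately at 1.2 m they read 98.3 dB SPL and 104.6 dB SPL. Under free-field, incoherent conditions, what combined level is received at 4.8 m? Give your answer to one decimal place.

Combined at 1.2 m: 10·log₁₀(10^(98.3/10)+10^(104.6/10)) = 105.51 dB SPL.
Then apply −20·log₁₀(4.8/1.2) = -12.04 dB → 93.5 dB SPL.

93.5 dB SPL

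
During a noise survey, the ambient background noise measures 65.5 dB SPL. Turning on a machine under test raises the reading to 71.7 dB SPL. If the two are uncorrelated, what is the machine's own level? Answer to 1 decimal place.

70.5 dB SPL

Subtract intensities: L_src = 10·log₁₀(10^(L_total/10) − 10^(L_bg/10)).
L_src = 10·log₁₀(10^(71.7/10) − 10^(65.5/10)) = 10·log₁₀(11240000) = 70.5 dB SPL.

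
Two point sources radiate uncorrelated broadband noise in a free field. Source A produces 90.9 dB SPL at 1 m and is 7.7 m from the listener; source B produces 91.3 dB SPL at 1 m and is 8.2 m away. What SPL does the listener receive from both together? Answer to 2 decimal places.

At the listener: L_A = 90.9 − 20·log₁₀(7.7) = 73.170 dB; L_B = 91.3 − 20·log₁₀(8.2) = 73.024 dB.
Combined: 10·log₁₀(10^(73.170/10)+10^(73.024/10)) = 76.11 dB SPL.

76.11 dB SPL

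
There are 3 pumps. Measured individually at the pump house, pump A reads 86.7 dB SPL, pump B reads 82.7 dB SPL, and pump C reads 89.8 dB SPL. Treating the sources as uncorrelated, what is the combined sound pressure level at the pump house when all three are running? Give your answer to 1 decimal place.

92.1 dB SPL

Incoherent sources sum as intensities:
L_total = 10·log₁₀(10^(86.7/10) + 10^(82.7/10) + 10^(89.8/10)) = 10·log₁₀(1609000000) = 92.1 dB SPL.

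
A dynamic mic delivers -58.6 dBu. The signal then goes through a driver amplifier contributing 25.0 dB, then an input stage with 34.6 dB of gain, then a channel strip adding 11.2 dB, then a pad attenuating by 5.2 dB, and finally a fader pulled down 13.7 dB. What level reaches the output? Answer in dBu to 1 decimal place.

-6.7 dBu

In dB, series stages simply add:
-58.6 + 25.0 + 34.6 + 11.2 − 5.2 − 13.7 = -6.7 dBu.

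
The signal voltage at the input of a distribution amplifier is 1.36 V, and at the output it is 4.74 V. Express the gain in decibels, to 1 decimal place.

10.8 dB

Voltage is an amplitude quantity, so gain = 20·log₁₀(V_out/V_in).
20·log₁₀(4.74/1.36) = 20·log₁₀(3.485) = 10.8 dB.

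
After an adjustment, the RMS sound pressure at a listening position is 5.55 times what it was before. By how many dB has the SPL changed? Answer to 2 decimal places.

Sound pressure is an amplitude quantity: ΔL = 20·log₁₀(p₂/p₁).
20·log₁₀(5.55) = 14.89 dB.

14.89 dB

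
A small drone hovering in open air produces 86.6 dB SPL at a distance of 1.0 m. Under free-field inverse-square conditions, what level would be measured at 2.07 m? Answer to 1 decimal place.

80.3 dB SPL

Free-field point source: level drops by 20·log₁₀ of the distance ratio.
ΔL = −20·log₁₀(2.07/1.0) = -6.32 dB, so L₂ = 86.6 + (-6.32) = 80.3 dB SPL.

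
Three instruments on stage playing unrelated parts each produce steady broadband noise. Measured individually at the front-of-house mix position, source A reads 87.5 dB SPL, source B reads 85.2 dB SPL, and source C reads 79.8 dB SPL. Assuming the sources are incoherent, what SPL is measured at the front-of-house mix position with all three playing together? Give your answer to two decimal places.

Uncorrelated sources add in intensity (power), not in dB.
L_total = 10·log₁₀(10^(87.5/10) + 10^(85.2/10) + 10^(79.8/10)) = 10·log₁₀(989000000) = 89.95 dB SPL.

89.95 dB SPL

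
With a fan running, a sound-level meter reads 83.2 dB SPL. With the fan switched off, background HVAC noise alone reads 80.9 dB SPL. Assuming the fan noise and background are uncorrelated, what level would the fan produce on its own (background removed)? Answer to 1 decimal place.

Background correction is a power subtraction:
L_src = 10·log₁₀(10^(83.2/10) − 10^(80.9/10)) = 10·log₁₀(85900000) = 79.3 dB SPL.

79.3 dB SPL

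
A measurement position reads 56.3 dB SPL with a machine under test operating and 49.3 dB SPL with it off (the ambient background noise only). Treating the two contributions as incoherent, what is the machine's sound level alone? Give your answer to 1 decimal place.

Subtract intensities: L_src = 10·log₁₀(10^(L_total/10) − 10^(L_bg/10)).
L_src = 10·log₁₀(10^(56.3/10) − 10^(49.3/10)) = 10·log₁₀(341500) = 55.3 dB SPL.

55.3 dB SPL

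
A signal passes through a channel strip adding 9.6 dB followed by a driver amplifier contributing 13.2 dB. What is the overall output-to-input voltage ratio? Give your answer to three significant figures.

13.8

Net gain = 9.6 + 13.2 = 22.8 dB.
Voltage ratio = 10^(22.8/20) = 13.8.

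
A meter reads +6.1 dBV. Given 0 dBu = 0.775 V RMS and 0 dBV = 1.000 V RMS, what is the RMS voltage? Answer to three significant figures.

2.02 V

V = 1.000 V × 10^(+6.1/20).
= 1.000 × 2.018 = 2.02 V.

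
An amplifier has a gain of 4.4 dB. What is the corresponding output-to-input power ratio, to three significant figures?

2.75

Power ratio = 10^(dB/10).
10^(4.4/10) = 10^(0.4400) = 2.75.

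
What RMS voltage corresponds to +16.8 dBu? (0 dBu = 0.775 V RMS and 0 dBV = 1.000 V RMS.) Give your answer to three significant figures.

V = 0.775 V × 10^(+16.8/20).
= 0.775 × 6.918 = 5.36 V.

5.36 V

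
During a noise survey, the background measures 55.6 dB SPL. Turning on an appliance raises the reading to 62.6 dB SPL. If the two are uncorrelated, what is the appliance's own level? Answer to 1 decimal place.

61.6 dB SPL

Subtract intensities: L_src = 10·log₁₀(10^(L_total/10) − 10^(L_bg/10)).
L_src = 10·log₁₀(10^(62.6/10) − 10^(55.6/10)) = 10·log₁₀(1457000) = 61.6 dB SPL.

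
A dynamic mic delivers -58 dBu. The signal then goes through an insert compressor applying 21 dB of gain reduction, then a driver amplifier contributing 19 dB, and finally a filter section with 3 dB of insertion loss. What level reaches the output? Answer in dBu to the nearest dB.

Cascaded gains and losses add directly in dB.
-58 − 21 + 19 − 3 = -63 dBu.

-63 dBu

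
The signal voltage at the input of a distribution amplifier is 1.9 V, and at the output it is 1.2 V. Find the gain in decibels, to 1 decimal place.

Voltage is an amplitude quantity, so gain = 20·log₁₀(V_out/V_in).
20·log₁₀(1.2/1.9) = 20·log₁₀(0.6316) = -4.0 dB.

-4.0 dB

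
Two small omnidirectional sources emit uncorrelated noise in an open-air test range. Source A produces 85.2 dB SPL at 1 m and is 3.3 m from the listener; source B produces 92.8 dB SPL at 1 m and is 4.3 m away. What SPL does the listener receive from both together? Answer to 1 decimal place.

At the listener: L_A = 85.2 − 20·log₁₀(3.3) = 74.83 dB; L_B = 92.8 − 20·log₁₀(4.3) = 80.13 dB.
Combined: 10·log₁₀(10^(74.83/10)+10^(80.13/10)) = 81.3 dB SPL.

81.3 dB SPL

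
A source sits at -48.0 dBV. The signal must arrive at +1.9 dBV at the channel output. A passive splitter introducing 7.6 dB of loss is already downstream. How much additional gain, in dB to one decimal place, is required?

57.5 dB

The required make-up gain is the shortfall in the dB sum.
G = +1.9 − (-48.0) + 7.6 = 57.5 dB.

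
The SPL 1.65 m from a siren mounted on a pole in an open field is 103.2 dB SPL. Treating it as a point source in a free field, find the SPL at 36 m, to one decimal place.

For a point source in a free field, ΔL = −20·log₁₀(d₂/d₁).
ΔL = −20·log₁₀(36/1.65) = -26.78 dB, so L₂ = 103.2 + (-26.78) = 76.4 dB SPL.

76.4 dB SPL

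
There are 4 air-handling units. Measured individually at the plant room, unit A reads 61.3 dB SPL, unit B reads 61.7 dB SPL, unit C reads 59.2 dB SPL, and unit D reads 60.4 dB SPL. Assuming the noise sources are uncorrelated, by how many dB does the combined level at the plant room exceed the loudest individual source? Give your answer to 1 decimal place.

Add the sources as powers (linear), then convert back to dB:
L_total = 10·log₁₀(10^(61.3/10) + 10^(61.7/10) + 10^(59.2/10) + 10^(60.4/10)) = 66.77 dB SPL.
Excess over the loudest (61.7 dB): 66.77 − 61.7 = 5.1 dB.

5.1 dB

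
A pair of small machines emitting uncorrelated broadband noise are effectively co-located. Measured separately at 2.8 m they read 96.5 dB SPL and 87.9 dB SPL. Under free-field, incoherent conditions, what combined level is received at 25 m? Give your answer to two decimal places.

78.05 dB SPL

Combined at 2.8 m: 10·log₁₀(10^(96.5/10)+10^(87.9/10)) = 97.062 dB SPL.
Then apply −20·log₁₀(25/2.8) = -19.016 dB → 78.05 dB SPL.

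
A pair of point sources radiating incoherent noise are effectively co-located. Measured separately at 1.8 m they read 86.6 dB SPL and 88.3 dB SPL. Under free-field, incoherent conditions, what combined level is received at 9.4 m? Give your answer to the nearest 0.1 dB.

76.2 dB SPL

Combined at 1.8 m: 10·log₁₀(10^(86.6/10)+10^(88.3/10)) = 90.54 dB SPL.
Then apply −20·log₁₀(9.4/1.8) = -14.36 dB → 76.2 dB SPL.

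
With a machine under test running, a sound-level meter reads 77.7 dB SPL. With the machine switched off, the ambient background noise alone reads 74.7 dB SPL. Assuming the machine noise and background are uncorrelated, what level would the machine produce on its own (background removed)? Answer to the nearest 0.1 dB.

74.7 dB SPL

Remove the background by subtracting linear intensities:
L_src = 10·log₁₀(10^(77.7/10) − 10^(74.7/10)) = 10·log₁₀(29370000) = 74.7 dB SPL.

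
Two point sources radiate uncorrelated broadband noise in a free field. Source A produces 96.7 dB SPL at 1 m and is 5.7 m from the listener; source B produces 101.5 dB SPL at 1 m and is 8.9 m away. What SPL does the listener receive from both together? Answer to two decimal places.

85.08 dB SPL

At the listener: L_A = 96.7 − 20·log₁₀(5.7) = 81.583 dB; L_B = 101.5 − 20·log₁₀(8.9) = 82.512 dB.
Combined: 10·log₁₀(10^(81.583/10)+10^(82.512/10)) = 85.08 dB SPL.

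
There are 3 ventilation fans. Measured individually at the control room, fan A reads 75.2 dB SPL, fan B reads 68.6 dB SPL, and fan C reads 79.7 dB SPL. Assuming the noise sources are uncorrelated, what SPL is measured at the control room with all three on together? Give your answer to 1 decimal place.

81.3 dB SPL

Add the sources as powers (linear), then convert back to dB:
L_total = 10·log₁₀(10^(75.2/10) + 10^(68.6/10) + 10^(79.7/10)) = 10·log₁₀(133700000) = 81.3 dB SPL.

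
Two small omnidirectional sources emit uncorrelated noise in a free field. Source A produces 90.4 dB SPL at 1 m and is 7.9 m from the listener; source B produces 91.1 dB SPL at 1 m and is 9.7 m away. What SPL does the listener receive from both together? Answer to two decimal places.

At the listener: L_A = 90.4 − 20·log₁₀(7.9) = 72.447 dB; L_B = 91.1 − 20·log₁₀(9.7) = 71.365 dB.
Combined: 10·log₁₀(10^(72.447/10)+10^(71.365/10)) = 74.95 dB SPL.

74.95 dB SPL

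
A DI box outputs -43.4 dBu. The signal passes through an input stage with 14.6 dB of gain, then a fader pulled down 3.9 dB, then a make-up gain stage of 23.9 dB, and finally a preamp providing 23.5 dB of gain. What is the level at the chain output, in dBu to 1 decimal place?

+14.7 dBu

Cascaded gains and losses add directly in dB.
-43.4 + 14.6 − 3.9 + 23.9 + 23.5 = +14.7 dBu.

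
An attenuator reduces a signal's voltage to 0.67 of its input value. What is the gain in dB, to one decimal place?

-3.5 dB

Voltage ratio → dB uses the 20·log₁₀ form:
20·log₁₀(0.67) = -3.5 dB.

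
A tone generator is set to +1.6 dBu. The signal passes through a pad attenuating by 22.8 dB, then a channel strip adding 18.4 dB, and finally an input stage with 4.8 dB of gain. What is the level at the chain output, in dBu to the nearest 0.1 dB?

+2.0 dBu

Gain stages sum in dB:
+1.6 − 22.8 + 18.4 + 4.8 = +2.0 dBu.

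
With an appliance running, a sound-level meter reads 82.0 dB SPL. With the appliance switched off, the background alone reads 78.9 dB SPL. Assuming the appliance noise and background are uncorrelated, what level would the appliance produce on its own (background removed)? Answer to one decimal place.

79.1 dB SPL

Subtract intensities: L_src = 10·log₁₀(10^(L_total/10) − 10^(L_bg/10)).
L_src = 10·log₁₀(10^(82.0/10) − 10^(78.9/10)) = 10·log₁₀(80860000) = 79.1 dB SPL.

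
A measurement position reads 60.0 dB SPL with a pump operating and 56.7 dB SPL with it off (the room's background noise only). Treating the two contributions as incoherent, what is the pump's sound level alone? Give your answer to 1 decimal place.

57.3 dB SPL

Remove the background by subtracting linear intensities:
L_src = 10·log₁₀(10^(60.0/10) − 10^(56.7/10)) = 10·log₁₀(532300) = 57.3 dB SPL.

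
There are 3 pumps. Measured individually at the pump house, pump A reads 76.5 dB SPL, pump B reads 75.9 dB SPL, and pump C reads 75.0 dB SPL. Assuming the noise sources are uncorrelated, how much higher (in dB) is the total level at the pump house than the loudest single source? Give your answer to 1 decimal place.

4.1 dB

Uncorrelated sources add in intensity (power), not in dB.
L_total = 10·log₁₀(10^(76.5/10) + 10^(75.9/10) + 10^(75.0/10)) = 80.61 dB SPL.
Excess over the loudest (76.5 dB): 80.61 − 76.5 = 4.1 dB.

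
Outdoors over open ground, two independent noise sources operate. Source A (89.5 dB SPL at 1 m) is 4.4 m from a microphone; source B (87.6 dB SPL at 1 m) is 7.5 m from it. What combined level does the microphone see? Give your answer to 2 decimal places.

77.50 dB SPL

At the listener: L_A = 89.5 − 20·log₁₀(4.4) = 76.631 dB; L_B = 87.6 − 20·log₁₀(7.5) = 70.099 dB.
Combined: 10·log₁₀(10^(76.631/10)+10^(70.099/10)) = 77.50 dB SPL.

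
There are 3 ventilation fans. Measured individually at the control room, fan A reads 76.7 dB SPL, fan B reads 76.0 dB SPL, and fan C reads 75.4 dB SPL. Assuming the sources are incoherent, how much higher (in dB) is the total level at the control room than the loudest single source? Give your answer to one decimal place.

Add the sources as powers (linear), then convert back to dB:
L_total = 10·log₁₀(10^(76.7/10) + 10^(76.0/10) + 10^(75.4/10)) = 80.84 dB SPL.
Excess over the loudest (76.7 dB): 80.84 − 76.7 = 4.1 dB.

4.1 dB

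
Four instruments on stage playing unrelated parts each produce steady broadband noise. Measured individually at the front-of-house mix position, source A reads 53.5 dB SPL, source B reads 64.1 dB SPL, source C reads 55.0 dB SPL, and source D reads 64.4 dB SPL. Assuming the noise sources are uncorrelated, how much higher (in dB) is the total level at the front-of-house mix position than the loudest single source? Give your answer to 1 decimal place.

3.3 dB

Uncorrelated sources add in intensity (power), not in dB.
L_total = 10·log₁₀(10^(53.5/10) + 10^(64.1/10) + 10^(55.0/10) + 10^(64.4/10)) = 67.68 dB SPL.
Excess over the loudest (64.4 dB): 67.68 − 64.4 = 3.3 dB.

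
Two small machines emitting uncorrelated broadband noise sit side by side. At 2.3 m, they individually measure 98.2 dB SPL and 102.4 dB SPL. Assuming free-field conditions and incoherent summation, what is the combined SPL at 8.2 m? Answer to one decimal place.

92.8 dB SPL

Combined at 2.3 m: 10·log₁₀(10^(98.2/10)+10^(102.4/10)) = 103.80 dB SPL.
Then apply −20·log₁₀(8.2/2.3) = -11.04 dB → 92.8 dB SPL.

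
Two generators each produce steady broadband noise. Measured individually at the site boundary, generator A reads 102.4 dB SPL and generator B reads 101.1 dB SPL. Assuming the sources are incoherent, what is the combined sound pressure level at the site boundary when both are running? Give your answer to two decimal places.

104.81 dB SPL

Uncorrelated sources add in intensity (power), not in dB.
L_total = 10·log₁₀(10^(102.4/10) + 10^(101.1/10)) = 10·log₁₀(30261000000) = 104.81 dB SPL.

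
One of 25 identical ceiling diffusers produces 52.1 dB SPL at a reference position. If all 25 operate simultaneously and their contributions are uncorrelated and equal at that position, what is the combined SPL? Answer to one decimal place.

25 equal incoherent sources raise the level by 10·log₁₀(25) = 13.98 dB.
L_total = 52.1 + 13.98 = 66.1 dB SPL.

66.1 dB SPL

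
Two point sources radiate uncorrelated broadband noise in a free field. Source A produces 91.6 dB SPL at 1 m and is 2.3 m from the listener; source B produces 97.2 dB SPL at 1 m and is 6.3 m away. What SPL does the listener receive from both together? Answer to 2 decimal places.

86.08 dB SPL

At the listener: L_A = 91.6 − 20·log₁₀(2.3) = 84.365 dB; L_B = 97.2 − 20·log₁₀(6.3) = 81.213 dB.
Combined: 10·log₁₀(10^(84.365/10)+10^(81.213/10)) = 86.08 dB SPL.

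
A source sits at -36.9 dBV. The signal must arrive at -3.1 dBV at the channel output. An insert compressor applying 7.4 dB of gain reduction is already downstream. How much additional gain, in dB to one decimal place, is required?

The required make-up gain is the shortfall in the dB sum.
G = -3.1 − (-36.9) + 7.4 = 41.2 dB.

41.2 dB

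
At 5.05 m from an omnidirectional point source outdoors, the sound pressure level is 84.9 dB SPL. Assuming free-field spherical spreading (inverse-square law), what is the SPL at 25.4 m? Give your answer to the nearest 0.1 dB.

Free-field point source: level drops by 20·log₁₀ of the distance ratio.
ΔL = −20·log₁₀(25.4/5.05) = -14.03 dB, so L₂ = 84.9 + (-14.03) = 70.9 dB SPL.

70.9 dB SPL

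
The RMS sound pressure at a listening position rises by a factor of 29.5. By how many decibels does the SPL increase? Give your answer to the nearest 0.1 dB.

29.4 dB

SPL change from a pressure ratio uses the 20·log₁₀ form:
20·log₁₀(29.5) = 29.4 dB.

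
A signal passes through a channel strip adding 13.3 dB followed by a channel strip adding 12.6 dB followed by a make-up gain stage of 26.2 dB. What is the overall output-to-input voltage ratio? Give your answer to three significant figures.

403

Net gain = 13.3 + 12.6 + 26.2 = 52.1 dB.
Voltage ratio = 10^(52.1/20) = 403.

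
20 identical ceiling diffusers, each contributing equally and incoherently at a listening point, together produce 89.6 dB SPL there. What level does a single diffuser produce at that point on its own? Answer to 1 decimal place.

20 equal incoherent sources add 10·log₁₀(20) = 13.01 dB over one source.
L_one = 89.6 − 13.01 = 76.6 dB SPL.

76.6 dB SPL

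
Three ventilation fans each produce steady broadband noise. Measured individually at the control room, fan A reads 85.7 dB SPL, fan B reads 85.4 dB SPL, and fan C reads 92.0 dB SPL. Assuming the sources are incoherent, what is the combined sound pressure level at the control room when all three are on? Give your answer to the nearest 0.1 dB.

93.6 dB SPL

Uncorrelated sources add in intensity (power), not in dB.
L_total = 10·log₁₀(10^(85.7/10) + 10^(85.4/10) + 10^(92.0/10)) = 10·log₁₀(2303000000) = 93.6 dB SPL.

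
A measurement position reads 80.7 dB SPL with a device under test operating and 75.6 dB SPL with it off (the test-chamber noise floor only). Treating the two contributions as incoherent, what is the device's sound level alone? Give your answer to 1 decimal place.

79.1 dB SPL

Subtract intensities: L_src = 10·log₁₀(10^(L_total/10) − 10^(L_bg/10)).
L_src = 10·log₁₀(10^(80.7/10) − 10^(75.6/10)) = 10·log₁₀(81180000) = 79.1 dB SPL.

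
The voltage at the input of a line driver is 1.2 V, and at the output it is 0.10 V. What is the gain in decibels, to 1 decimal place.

For a voltage ratio, dB = 20·log₁₀(V₂/V₁).
20·log₁₀(0.10/1.2) = 20·log₁₀(0.08333) = -21.6 dB.

-21.6 dB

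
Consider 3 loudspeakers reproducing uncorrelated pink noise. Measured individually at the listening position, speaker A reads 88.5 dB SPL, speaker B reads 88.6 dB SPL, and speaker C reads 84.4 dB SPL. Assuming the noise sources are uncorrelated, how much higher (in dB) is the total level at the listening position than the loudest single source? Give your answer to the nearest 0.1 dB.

Uncorrelated sources add in intensity (power), not in dB.
L_total = 10·log₁₀(10^(88.5/10) + 10^(88.6/10) + 10^(84.4/10)) = 92.32 dB SPL.
Excess over the loudest (88.6 dB): 92.32 − 88.6 = 3.7 dB.

3.7 dB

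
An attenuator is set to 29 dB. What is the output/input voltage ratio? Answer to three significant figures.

0.0355

Voltage ratio = 10^(dB/20).
10^(-29/20) = 10^(-1.450) = 0.0355.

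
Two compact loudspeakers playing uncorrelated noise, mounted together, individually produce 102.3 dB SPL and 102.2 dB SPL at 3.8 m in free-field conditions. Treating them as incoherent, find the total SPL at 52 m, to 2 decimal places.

82.54 dB SPL

Combined at 3.8 m: 10·log₁₀(10^(102.3/10)+10^(102.2/10)) = 105.261 dB SPL.
Then apply −20·log₁₀(52/3.8) = -22.724 dB → 82.54 dB SPL.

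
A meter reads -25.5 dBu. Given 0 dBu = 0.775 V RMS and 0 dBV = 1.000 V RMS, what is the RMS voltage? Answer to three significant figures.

0.0411 V

V = 0.775 V × 10^(-25.5/20).
= 0.775 × 0.05309 = 0.0411 V.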